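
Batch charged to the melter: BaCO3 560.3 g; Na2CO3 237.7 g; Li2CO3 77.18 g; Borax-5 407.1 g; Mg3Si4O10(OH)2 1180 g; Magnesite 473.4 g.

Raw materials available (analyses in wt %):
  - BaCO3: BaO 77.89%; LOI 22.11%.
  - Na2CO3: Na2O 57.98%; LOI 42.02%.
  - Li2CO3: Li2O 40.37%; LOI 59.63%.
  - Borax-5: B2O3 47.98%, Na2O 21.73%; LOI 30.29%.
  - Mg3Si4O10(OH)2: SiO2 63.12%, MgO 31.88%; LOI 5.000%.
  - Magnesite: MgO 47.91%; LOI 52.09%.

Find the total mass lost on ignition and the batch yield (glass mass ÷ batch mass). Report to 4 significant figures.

In-progress results are shown (rounded to 4 significant digits) at each printed step. Each numeric step keeps full float precision at each step. A single rounding completes every reported result — the derived quantities are recomputed from the weighed amounts per 2237 g of glass at full precision (six oxide percentages, net glass mass, the yield, ignition loss, totals) as written in the problem or the answer.
Ignition loss by material:
  BaCO3: 560.3 × 0.2211 = 123.9 g
  Na2CO3: 237.7 × 0.4202 = 99.88 g
  Li2CO3: 77.18 × 0.5963 = 46.02 g
  Borax-5: 407.1 × 0.3029 = 123.3 g
  Mg3Si4O10(OH)2: 1180 × 0.05000 = 59.00 g
  Magnesite: 473.4 × 0.5209 = 246.6 g
Total LOI = 698.7 g
Glass = batch − LOI = 2936 − 698.7 = 2237 g

LOI loss = 698.7 g; glass = 2237 g; yield = 76.20%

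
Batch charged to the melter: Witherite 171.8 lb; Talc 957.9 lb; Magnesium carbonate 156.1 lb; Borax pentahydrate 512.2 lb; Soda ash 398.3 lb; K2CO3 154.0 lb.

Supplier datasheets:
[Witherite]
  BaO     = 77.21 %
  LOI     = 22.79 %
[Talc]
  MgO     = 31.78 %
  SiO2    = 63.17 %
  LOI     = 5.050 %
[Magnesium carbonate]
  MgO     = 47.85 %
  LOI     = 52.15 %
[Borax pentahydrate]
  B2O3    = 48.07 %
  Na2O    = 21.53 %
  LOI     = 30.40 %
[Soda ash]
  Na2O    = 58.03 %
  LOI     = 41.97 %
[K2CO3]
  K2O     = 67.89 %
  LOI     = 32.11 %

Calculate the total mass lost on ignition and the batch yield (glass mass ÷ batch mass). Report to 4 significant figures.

LOI loss = 541.3 lb; glass = 1809 lb; yield = 76.97%

Intermediates appear rounded to four significant digits within the worked lines; all arithmetic keeps full float precision in every operation; every reported value takes just one rounding. The derived quantities, which include glass mass, the totals, yield, LOI, the six compositions, are carried at full float precision, as written in question or answer, from the weighed amounts on 1809 lb of glass.
LOI of each material in turn:
  Witherite: 171.8 × 0.2279 = 39.15 lb
  Talc: 957.9 × 0.05050 = 48.37 lb
  Magnesium carbonate: 156.1 × 0.5215 = 81.41 lb
  Borax pentahydrate: 512.2 × 0.3040 = 155.7 lb
  Soda ash: 398.3 × 0.4197 = 167.2 lb
  K2CO3: 154.0 × 0.3211 = 49.45 lb
Total LOI = 541.3 lb
Glass = batch − LOI = 2350 − 541.3 = 1809 lb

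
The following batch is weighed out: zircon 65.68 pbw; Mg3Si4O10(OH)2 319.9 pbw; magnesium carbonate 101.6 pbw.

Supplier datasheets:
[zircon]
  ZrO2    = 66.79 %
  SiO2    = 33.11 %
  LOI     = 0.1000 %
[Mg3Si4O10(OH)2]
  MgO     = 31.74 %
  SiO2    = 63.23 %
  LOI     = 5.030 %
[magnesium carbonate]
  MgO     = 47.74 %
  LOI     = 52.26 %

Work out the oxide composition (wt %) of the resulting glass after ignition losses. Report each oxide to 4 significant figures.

Intermediates are displayed (rounded to 4 significant digits) when written out — every computation maintains exact precision throughout. Exactly one rounding is applied to each reported figure — the derived quantities, including glass mass, three oxide percentages, ignition loss, the yield, the totals, are carried starting from the weights on 417.9 pbw of glass at full float precision precisely as stated by the question or the answer.
Mass of each oxide from the mix:
  MgO: 319.9·0.3174 + 101.6·0.4774 = 150.0 pbw
  ZrO2: 65.68·0.6679 = 43.87 pbw
  SiO2: 65.68·0.3311 + 319.9·0.6323 = 224.0 pbw
LOI: 65.68·0.001000 + 319.9·0.05030 + 101.6·0.5226 = 69.25 pbw
The glass mass, total less LOI, = 487.2 − 69.25 = 417.9 pbw (consistent with Σ oxide mass)
wt %: oxide over glass, times 100

Glass mass = 417.9 pbw (batch 487.2 − LOI 69.25).
Composition: MgO 35.90%, ZrO2 10.50%, SiO2 53.60%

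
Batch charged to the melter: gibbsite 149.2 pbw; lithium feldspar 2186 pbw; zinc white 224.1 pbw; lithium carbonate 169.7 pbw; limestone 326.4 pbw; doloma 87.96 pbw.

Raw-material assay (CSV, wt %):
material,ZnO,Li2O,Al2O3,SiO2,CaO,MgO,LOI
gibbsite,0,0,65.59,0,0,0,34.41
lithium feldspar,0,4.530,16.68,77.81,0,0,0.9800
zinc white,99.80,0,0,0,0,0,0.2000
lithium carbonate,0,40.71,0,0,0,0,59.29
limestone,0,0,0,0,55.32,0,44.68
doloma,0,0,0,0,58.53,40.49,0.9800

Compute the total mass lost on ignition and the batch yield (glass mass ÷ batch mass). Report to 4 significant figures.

LOI loss = 320.5 pbw; glass = 2823 pbw; yield = 89.80%

The intermediate values are shown (rounded to 4 significant figures) alongside each step. All internal work keeps full float precision through the solve. Every reported figure carries a single rounding. Derived quantities are recomputed in exact precision (net glass mass, ignition loss, the yield, the totals, six oxide percentages) starting from the weights on 2823 pbw of glass as given in the question or the answer.
Ignition loss by material:
  gibbsite: 149.2 × 0.3441 = 51.34 pbw
  lithium feldspar: 2186 × 0.009800 = 21.42 pbw
  zinc white: 224.1 × 0.002000 = 0.4482 pbw
  lithium carbonate: 169.7 × 0.5929 = 100.6 pbw
  limestone: 326.4 × 0.4468 = 145.8 pbw
  doloma: 87.96 × 0.009800 = 0.8620 pbw
Total LOI = 320.5 pbw
Glass = batch − LOI = 3143 − 320.5 = 2823 pbw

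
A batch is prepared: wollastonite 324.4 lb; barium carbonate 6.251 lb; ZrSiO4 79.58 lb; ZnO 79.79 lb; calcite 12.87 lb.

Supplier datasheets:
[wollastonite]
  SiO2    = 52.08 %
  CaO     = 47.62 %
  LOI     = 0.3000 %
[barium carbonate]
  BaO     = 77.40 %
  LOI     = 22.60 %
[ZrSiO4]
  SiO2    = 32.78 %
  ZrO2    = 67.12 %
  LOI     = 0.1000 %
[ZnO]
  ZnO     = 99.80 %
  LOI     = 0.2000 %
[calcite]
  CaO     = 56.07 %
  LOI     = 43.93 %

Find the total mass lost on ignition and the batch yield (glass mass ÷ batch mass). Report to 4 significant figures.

LOI loss = 8.279 lb; glass = 494.6 lb; yield = 98.35%

All arithmetic maintains full float precision at every stage — values along the way appear rounded to 4 significant digits across the worked steps; exactly one rounding goes into each reported result — derived quantities are carried at full precision (LOI, the yield, glass mass, totals, the five compositions) from the batch weights at 494.6 lb of glass precisely as stated by the question or the answer.
Per-material ignition loss:
  wollastonite: 324.4 × 0.003000 = 0.9732 lb
  barium carbonate: 6.251 × 0.2260 = 1.413 lb
  ZrSiO4: 79.58 × 0.001000 = 0.07958 lb
  ZnO: 79.79 × 0.002000 = 0.1596 lb
  calcite: 12.87 × 0.4393 = 5.654 lb
Total LOI = 8.279 lb
Glass = batch − LOI = 502.9 − 8.279 = 494.6 lb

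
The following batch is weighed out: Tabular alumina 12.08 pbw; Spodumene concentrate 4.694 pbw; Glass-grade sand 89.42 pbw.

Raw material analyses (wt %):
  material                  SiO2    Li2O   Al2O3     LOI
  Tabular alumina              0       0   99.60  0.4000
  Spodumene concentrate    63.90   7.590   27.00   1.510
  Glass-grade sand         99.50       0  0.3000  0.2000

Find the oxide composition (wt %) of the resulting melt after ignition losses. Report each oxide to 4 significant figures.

Glass mass = 105.9 pbw (batch 106.2 − LOI 0.2980).
Composition: SiO2 86.85%, Li2O 0.3364%, Al2O3 12.81%

The intermediate values are shown with 4-significant-digit rounding when written out — full float precision is carried end to end. Exactly one rounding lands on each reported value. All derived quantities (the totals, glass mass, the three compositions, ignition loss, yield) are carried from the batch weights on 105.9 pbw of glass in full precision, as quoted within either problem or answer.
What the batch supplies per oxide:
  SiO2: 4.694·0.6390 + 89.42·0.9950 = 91.97 pbw
  Li2O: 4.694·0.07590 = 0.3563 pbw
  Al2O3: 12.08·0.9960 + 4.694·0.2700 + 89.42·0.003000 = 13.57 pbw
LOI: 12.08·0.004000 + 4.694·0.01510 + 89.42·0.002000 = 0.2980 pbw
Net of LOI, the glass mass = 106.2 − 0.2980 = 105.9 pbw (matching Σ of the oxides)
percent by weight: oxide/glass ×100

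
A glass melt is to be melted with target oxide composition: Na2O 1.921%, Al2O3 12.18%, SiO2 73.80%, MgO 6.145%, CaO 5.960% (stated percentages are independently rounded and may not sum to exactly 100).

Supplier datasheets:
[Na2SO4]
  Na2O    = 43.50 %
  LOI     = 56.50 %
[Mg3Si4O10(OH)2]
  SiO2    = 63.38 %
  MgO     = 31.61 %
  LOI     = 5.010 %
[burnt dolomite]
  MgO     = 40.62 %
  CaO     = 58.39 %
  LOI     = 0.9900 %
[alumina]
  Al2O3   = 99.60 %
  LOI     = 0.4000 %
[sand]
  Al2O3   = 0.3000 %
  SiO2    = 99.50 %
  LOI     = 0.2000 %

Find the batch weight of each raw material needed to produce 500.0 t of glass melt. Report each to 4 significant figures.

Intermediates are shown rounded to 4 significant digits within the worked lines — each numeric step maintains full precision end to end. Every reported number takes just one rounding. Derived quantities are rebuilt in full precision (LOI, the yield, totals, five oxide percentages, net glass mass) using the weight values for 500.0 t of glass as they appear in the problem or answer text.
Oxide mass targets, per 500.0 t glass melt:
  Na2O: 1.921% × 500.0 = 9.605 t
  Al2O3: 12.18% × 500.0 = 60.90 t
  SiO2: 73.80% × 500.0 = 369.0 t
  MgO: 6.145% × 500.0 = 30.72 t
  CaO: 5.960% × 500.0 = 29.80 t
Verifying the oxide balance from the weights as reported, at the basis given (each sum matches its target mass once rounding is allowed for):
  Na2O: 22.08·0.4350 = 9.605 t (target 9.605 t)
  Al2O3: 60.09·0.9960 + 350.7·0.003000 = 60.90 t (target 60.90 t)
  SiO2: 31.62·0.6338 + 350.7·0.9950 = 369.0 t (target 369.0 t)
  MgO: 31.62·0.3161 + 51.04·0.4062 = 30.73 t (target 30.72 t)
  CaO: 51.04·0.5839 = 29.80 t (target 29.80 t)
Mass balance on the glass: whole batch net of LOI = 500.0 t (oxide target masses add up to 500.0 t; the stated basis being 500.0 t — rounding explains the deltas).
Batch grand total — Σ batch = 515.5 t; the LOI term Σ batch·LOI equals 15.51 t; as yield: glass ÷ batch → 96.99%.

Batch per 500.0 t glass melt:
  Na2SO4: 22.08 t
  Mg3Si4O10(OH)2: 31.62 t
  burnt dolomite: 51.04 t
  alumina: 60.09 t
  sand: 350.7 t
Total batch = 515.5 t; LOI loss = 15.51 t; yield = 96.99%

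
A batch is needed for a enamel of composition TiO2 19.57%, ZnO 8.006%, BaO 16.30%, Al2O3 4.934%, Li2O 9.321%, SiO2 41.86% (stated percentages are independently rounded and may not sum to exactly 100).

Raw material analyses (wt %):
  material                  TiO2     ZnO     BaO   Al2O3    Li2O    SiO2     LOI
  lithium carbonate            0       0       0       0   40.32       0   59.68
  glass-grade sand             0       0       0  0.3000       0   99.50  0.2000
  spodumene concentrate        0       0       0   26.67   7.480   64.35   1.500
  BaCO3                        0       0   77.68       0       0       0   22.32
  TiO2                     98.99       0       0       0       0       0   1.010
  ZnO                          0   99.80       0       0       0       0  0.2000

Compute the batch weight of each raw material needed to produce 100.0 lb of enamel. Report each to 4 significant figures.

Intermediates are shown (rounded to 4 significant figures) between the steps. The whole derivation runs at full float precision at each step — a single rounding produces every reported figure — derived quantities, including glass mass, LOI, totals, yield, six oxide percentages, are carried from the batch weights on 100.0 lb of glass in full precision, precisely as stated by the problem or answer text.
Oxide mass targets, per 100.0 lb enamel:
  TiO2: 19.57% × 100.0 = 19.57 lb
  ZnO: 8.006% × 100.0 = 8.006 lb
  BaO: 16.30% × 100.0 = 16.30 lb
  Al2O3: 4.934% × 100.0 = 4.934 lb
  Li2O: 9.321% × 100.0 = 9.321 lb
  SiO2: 41.86% × 100.0 = 41.86 lb
Oxide-by-oxide audit from the weights as reported, versus the basis set out (delivered sums recover each target modulo rounding of the values):
  TiO2: 19.77·0.9899 = 19.57 lb (target 19.57 lb)
  ZnO: 8.022·0.9980 = 8.006 lb (target 8.006 lb)
  BaO: 20.98·0.7768 = 16.30 lb (target 16.30 lb)
  Al2O3: 30.33·0.003000 + 18.16·0.2667 = 4.934 lb (target 4.934 lb)
  Li2O: 19.75·0.4032 + 18.16·0.07480 = 9.322 lb (target 9.321 lb)
  SiO2: 30.33·0.9950 + 18.16·0.6435 = 41.86 lb (target 41.86 lb)
Auditing the glass mass value: net batch after ignition = 99.99 lb (per-oxide target masses sum to 99.99 lb; against the stated basis, 100.0 lb — any gap is answer rounding).
Summing the batch: Σ batch = 117.0 lb; ignition loss, Σ(batch × LOI) = 17.02 lb; yield, glass over the total, = 85.46%.

Batch per 100.0 lb enamel:
  lithium carbonate: 19.75 lb
  glass-grade sand: 30.33 lb
  spodumene concentrate: 18.16 lb
  BaCO3: 20.98 lb
  TiO2: 19.77 lb
  ZnO: 8.022 lb
Total batch = 117.0 lb; LOI loss = 17.02 lb; yield = 85.46%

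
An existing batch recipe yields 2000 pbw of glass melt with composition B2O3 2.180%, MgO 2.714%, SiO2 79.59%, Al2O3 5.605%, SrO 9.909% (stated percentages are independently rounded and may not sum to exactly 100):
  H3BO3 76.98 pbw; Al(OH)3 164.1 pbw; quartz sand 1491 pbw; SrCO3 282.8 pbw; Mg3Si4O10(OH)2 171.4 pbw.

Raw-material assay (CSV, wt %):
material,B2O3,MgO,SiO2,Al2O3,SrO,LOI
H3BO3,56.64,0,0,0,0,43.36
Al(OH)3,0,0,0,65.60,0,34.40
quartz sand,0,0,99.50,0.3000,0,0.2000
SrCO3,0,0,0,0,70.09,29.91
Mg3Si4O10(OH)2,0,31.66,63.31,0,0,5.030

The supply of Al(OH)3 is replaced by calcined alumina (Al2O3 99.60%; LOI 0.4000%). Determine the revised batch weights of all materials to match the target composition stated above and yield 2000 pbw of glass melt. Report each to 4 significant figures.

Mid-chain values appear rounded to four significant digits across the worked steps — the whole derivation maintains full precision in every operation. Exactly one rounding goes into every reported value — derived quantities (totals, net glass mass, LOI, yield, the five compositions) are recomputed at full precision using the weight values for 2000 pbw of glass as quoted within problem or answer.
Target oxide masses per 2000 pbw glass melt:
  B2O3: 2.180% × 2000 = 43.60 pbw
  MgO: 2.714% × 2000 = 54.28 pbw
  SiO2: 79.59% × 2000 = 1592 pbw
  Al2O3: 5.605% × 2000 = 112.1 pbw
  SrO: 9.909% × 2000 = 198.2 pbw
Verifying the oxide balance per the reported batch figures, at the basis given (every target is met by its sum exact up to rounding of places):
  B2O3: 76.98·0.5664 = 43.60 pbw (target 43.60 pbw)
  MgO: 171.4·0.3166 = 54.27 pbw (target 54.28 pbw)
  SiO2: 1491·0.9950 + 171.4·0.6331 = 1592 pbw (target 1592 pbw)
  Al2O3: 108.1·0.9960 + 1491·0.003000 = 112.1 pbw (target 112.1 pbw)
  SrO: 282.8·0.7009 = 198.2 pbw (target 198.2 pbw)
Consistency of the glass mass: net batch after ignition = 2000 pbw (oxide target masses add up to 2000 pbw; versus the stated basis of 2000 pbw — rounding explains the deltas).
Summing the batch: Σ batch = 2130 pbw; the LOI term Σ batch·LOI equals 130.0 pbw; glass ÷ batch gives a yield of 93.90%.

Revised batch per 2000 pbw glass melt:
  H3BO3: 76.98 pbw
  calcined alumina: 108.1 pbw
  quartz sand: 1491 pbw
  SrCO3: 282.8 pbw
  Mg3Si4O10(OH)2: 171.4 pbw
Total batch = 2130 pbw; LOI loss = 130.0 pbw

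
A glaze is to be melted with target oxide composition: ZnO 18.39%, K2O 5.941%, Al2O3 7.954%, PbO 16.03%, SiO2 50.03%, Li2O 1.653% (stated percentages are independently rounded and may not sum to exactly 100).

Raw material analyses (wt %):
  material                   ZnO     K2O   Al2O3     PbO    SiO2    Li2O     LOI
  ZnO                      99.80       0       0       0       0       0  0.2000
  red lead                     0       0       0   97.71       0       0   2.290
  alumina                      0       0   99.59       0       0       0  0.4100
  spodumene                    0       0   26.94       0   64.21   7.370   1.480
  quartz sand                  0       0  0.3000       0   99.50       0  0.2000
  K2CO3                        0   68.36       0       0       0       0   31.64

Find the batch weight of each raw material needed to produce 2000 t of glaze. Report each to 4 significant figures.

Values along the way appear with 4-significant-figure rounding as written; each numeric step maintains full precision all the way through; each reported number carries a single rounding; all derived quantities, which include yield, LOI, the totals, glass mass, the six compositions, are rebuilt at full float precision, as written in the problem or the answer, from the weighed amounts per 2000 t of glass.
Oxide mass targets, per 2000 t glaze:
  ZnO: 18.39% × 2000 = 367.8 t
  K2O: 5.941% × 2000 = 118.8 t
  Al2O3: 7.954% × 2000 = 159.1 t
  PbO: 16.03% × 2000 = 320.6 t
  SiO2: 50.03% × 2000 = 1001 t
  Li2O: 1.653% × 2000 = 33.06 t
Checking each oxide sum with the batch weights as given, for the quoted basis mass (oxide sums agree with the targets modulo rounding of the values):
  ZnO: 368.5·0.9980 = 367.8 t (target 367.8 t)
  K2O: 173.8·0.6836 = 118.8 t (target 118.8 t)
  Al2O3: 36.23·0.9959 + 448.6·0.2694 + 716.2·0.003000 = 159.1 t (target 159.1 t)
  PbO: 328.1·0.9771 = 320.6 t (target 320.6 t)
  SiO2: 448.6·0.6421 + 716.2·0.9950 = 1001 t (target 1001 t)
  Li2O: 448.6·0.07370 = 33.06 t (target 33.06 t)
The glass-mass cross-check: whole batch net of LOI = 2000 t (oxide target masses add up to 2000 t; stated basis 2000 t — rounding explains the deltas).
Total batch = Σ batch = 2071 t; loss to ignition Σ batch·LOI = 71.46 t; yield = glass ÷ total batch = 96.55%.

Batch per 2000 t glaze:
  ZnO: 368.5 t
  red lead: 328.1 t
  alumina: 36.23 t
  spodumene: 448.6 t
  quartz sand: 716.2 t
  K2CO3: 173.8 t
Total batch = 2071 t; LOI loss = 71.46 t; yield = 96.55%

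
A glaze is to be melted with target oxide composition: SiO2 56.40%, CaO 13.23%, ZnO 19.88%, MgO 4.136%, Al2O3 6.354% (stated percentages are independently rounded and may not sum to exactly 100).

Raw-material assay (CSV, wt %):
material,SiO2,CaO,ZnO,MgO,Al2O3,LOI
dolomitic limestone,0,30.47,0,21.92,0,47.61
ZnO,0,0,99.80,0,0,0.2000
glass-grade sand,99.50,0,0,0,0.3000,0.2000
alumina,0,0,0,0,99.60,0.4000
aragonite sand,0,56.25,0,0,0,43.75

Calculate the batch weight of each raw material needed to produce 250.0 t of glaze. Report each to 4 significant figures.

Batch per 250.0 t glaze:
  dolomitic limestone: 47.17 t
  ZnO: 49.80 t
  glass-grade sand: 141.7 t
  alumina: 15.52 t
  aragonite sand: 33.25 t
Total batch = 287.4 t; LOI loss = 37.45 t; yield = 86.97%

Every computation carries exact precision in all steps. Mid-chain values are displayed with 4-significant-figure rounding alongside each step — each reported result is rounded a single time — derived quantities, which include yield, totals, the five compositions, glass mass, ignition loss, are recomputed at exact precision, as set out in either problem or answer, starting from the weights per 250.0 t of glass.
Target oxide masses per 250.0 t glaze:
  SiO2: 56.40% × 250.0 = 141.0 t
  CaO: 13.23% × 250.0 = 33.08 t
  ZnO: 19.88% × 250.0 = 49.70 t
  MgO: 4.136% × 250.0 = 10.34 t
  Al2O3: 6.354% × 250.0 = 15.88 t
Sums-versus-targets review from the weights as reported, under the basis named above (summed amounts equal target values once rounding is allowed for):
  SiO2: 141.7·0.9950 = 141.0 t (target 141.0 t)
  CaO: 47.17·0.3047 + 33.25·0.5625 = 33.08 t (target 33.08 t)
  ZnO: 49.80·0.9980 = 49.70 t (target 49.70 t)
  MgO: 47.17·0.2192 = 10.34 t (target 10.34 t)
  Al2O3: 141.7·0.003000 + 15.52·0.9960 = 15.88 t (target 15.88 t)
Glass-mass bookkeeping: Σ batch − LOI loss = 250.0 t (the Σ of target masses is 250.0 t; against the stated basis, 250.0 t — deltas are rounding alone).
Batch total: Σ batch = 287.4 t; ignition loss, Σ(batch × LOI) = 37.45 t; yield = glass ÷ total batch = 86.97%.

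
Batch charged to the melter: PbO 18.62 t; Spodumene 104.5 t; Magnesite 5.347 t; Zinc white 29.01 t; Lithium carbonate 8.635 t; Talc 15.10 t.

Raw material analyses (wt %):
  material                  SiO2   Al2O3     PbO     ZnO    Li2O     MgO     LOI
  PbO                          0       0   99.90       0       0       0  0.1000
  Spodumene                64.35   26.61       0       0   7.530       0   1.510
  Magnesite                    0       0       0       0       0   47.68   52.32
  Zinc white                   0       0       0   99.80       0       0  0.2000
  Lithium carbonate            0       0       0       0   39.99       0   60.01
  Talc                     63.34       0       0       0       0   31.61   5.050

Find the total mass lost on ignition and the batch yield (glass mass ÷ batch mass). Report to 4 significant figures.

LOI loss = 10.40 t; glass = 170.8 t; yield = 94.26%

All internal work runs at exact precision end to end; in-progress results are rounded to four significant figures wherever printed — a single rounding produces every reported result — the derived quantities (LOI, totals, the six compositions, glass mass, the yield) are rebuilt starting from the weights at 170.8 t of glass at exact precision as given in either problem or answer.
Per-material ignition loss:
  PbO: 18.62 × 0.001000 = 0.01862 t
  Spodumene: 104.5 × 0.01510 = 1.578 t
  Magnesite: 5.347 × 0.5232 = 2.798 t
  Zinc white: 29.01 × 0.002000 = 0.05802 t
  Lithium carbonate: 8.635 × 0.6001 = 5.182 t
  Talc: 15.10 × 0.05050 = 0.7626 t
Total LOI = 10.40 t
Glass = batch − LOI = 181.2 − 10.40 = 170.8 t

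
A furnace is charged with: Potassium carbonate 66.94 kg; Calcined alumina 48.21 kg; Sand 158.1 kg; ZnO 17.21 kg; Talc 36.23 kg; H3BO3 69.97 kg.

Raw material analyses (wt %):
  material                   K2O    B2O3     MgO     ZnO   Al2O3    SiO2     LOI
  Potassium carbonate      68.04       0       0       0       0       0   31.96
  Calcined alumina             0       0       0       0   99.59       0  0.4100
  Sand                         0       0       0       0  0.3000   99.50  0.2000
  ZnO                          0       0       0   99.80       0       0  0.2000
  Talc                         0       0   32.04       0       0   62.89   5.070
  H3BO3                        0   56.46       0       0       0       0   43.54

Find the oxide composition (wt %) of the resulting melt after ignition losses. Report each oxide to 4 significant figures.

Glass mass = 342.4 kg (batch 396.7 − LOI 54.24).
Composition: K2O 13.30%, B2O3 11.54%, MgO 3.390%, ZnO 5.016%, Al2O3 14.16%, SiO2 52.60%

The working math keeps exact precision through every step — the intermediate values are printed, with 4-significant-digit rounding, within the worked lines; every reported value takes a single rounding — the derived quantities (net glass mass, the totals, the yield, LOI, six oxide percentages) are recomputed from the weighed amounts on 342.4 kg of glass at exact precision, precisely as stated by the problem or the answer.
Delivered oxide masses:
  K2O: 66.94·0.6804 = 45.55 kg
  B2O3: 69.97·0.5646 = 39.51 kg
  MgO: 36.23·0.3204 = 11.61 kg
  ZnO: 17.21·0.9980 = 17.18 kg
  Al2O3: 48.21·0.9959 + 158.1·0.003000 = 48.49 kg
  SiO2: 158.1·0.9950 + 36.23·0.6289 = 180.1 kg
LOI: 66.94·0.3196 + 48.21·0.004100 + 158.1·0.002000 + 17.21·0.002000 + 36.23·0.05070 + 69.97·0.4354 = 54.24 kg
Resulting glass, batch − LOI: 396.7 − 54.24 = 342.4 kg (the oxide masses sum to this)
wt % = oxide mass / glass mass × 100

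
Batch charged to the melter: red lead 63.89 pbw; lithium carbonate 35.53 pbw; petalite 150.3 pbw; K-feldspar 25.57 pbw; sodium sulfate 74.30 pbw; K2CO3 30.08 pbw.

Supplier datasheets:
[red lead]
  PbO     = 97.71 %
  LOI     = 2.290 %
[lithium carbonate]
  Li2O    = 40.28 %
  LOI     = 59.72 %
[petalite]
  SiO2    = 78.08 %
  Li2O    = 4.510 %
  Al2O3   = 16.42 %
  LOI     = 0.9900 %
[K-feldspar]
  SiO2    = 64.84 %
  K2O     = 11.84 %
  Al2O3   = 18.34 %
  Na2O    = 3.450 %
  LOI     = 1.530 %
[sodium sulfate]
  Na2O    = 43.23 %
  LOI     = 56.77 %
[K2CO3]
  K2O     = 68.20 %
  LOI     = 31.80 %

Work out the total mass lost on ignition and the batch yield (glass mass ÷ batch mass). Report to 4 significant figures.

LOI loss = 76.31 pbw; glass = 303.4 pbw; yield = 79.90%

Each numeric step keeps exact precision in all steps — intermediates are printed, rounded to four significant figures, across the worked steps. Exactly one rounding goes into each reported value. All derived quantities (glass mass, ignition loss, the six compositions, yield, the totals) are carried from the weighed amounts per 303.4 pbw of glass in full float precision as given in problem or answer.
Each material's LOI contribution:
  red lead: 63.89 × 0.02290 = 1.463 pbw
  lithium carbonate: 35.53 × 0.5972 = 21.22 pbw
  petalite: 150.3 × 0.009900 = 1.488 pbw
  K-feldspar: 25.57 × 0.01530 = 0.3912 pbw
  sodium sulfate: 74.30 × 0.5677 = 42.18 pbw
  K2CO3: 30.08 × 0.3180 = 9.565 pbw
Total LOI = 76.31 pbw
Glass = batch − LOI = 379.7 − 76.31 = 303.4 pbw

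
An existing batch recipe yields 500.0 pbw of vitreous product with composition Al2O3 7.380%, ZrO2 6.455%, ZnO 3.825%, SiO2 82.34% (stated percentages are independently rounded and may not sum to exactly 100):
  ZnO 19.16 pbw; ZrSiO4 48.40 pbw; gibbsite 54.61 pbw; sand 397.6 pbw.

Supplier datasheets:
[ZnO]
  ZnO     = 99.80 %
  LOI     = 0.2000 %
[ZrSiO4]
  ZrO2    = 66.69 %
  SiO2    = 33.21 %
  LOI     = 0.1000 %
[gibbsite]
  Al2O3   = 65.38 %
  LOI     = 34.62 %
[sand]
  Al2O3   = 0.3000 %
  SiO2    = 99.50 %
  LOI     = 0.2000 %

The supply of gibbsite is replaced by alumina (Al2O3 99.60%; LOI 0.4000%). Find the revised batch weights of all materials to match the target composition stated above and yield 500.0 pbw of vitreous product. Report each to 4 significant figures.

The working math runs at full precision in every operation; intermediates are displayed, rounded to 4 significant figures, alongside each step. Each reported figure carries a single rounding. All derived quantities, including ignition loss, the yield, the four compositions, net glass mass, totals, are computed starting from the weights per 500.0 pbw of glass in full float precision as written in problem or answer.
Oxide mass targets, per 500.0 pbw vitreous product:
  Al2O3: 7.380% × 500.0 = 36.90 pbw
  ZrO2: 6.455% × 500.0 = 32.28 pbw
  ZnO: 3.825% × 500.0 = 19.12 pbw
  SiO2: 82.34% × 500.0 = 411.7 pbw
Mass-balance tally per oxide using the reported weights, for the quoted basis mass (sum by sum, the targets are met exact up to rounding of places):
  Al2O3: 35.85·0.9960 + 397.6·0.003000 = 36.90 pbw (target 36.90 pbw)
  ZrO2: 48.40·0.6669 = 32.28 pbw (target 32.28 pbw)
  ZnO: 19.16·0.9980 = 19.12 pbw (target 19.12 pbw)
  SiO2: 48.40·0.3321 + 397.6·0.9950 = 411.7 pbw (target 411.7 pbw)
Glass-mass closure: the batch minus its LOI: 500.0 pbw (the Σ of target masses is 500.0 pbw; versus the stated basis of 500.0 pbw — gaps are rounding artifacts).
Whole-batch sum: Σ batch = 501.0 pbw; LOI removed, Σ of batch·LOI: 1.025 pbw; as yield: glass ÷ batch → 99.80%.

Revised batch per 500.0 pbw vitreous product:
  ZnO: 19.16 pbw
  ZrSiO4: 48.40 pbw
  alumina: 35.85 pbw
  sand: 397.6 pbw
Total batch = 501.0 pbw; LOI loss = 1.025 pbw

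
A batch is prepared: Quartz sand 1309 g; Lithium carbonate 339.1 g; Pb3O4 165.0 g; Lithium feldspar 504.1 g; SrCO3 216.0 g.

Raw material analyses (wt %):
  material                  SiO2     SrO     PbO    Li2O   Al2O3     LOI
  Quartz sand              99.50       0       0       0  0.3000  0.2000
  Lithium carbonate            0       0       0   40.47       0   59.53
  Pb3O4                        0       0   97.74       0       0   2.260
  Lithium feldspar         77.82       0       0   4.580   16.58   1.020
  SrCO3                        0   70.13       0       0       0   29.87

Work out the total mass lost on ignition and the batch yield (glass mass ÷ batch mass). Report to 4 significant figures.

Working values appear, rounded to four significant digits, alongside each step — all arithmetic runs at exact precision from start to finish; every reported number undergoes a single rounding — all derived quantities (five oxide percentages, ignition loss, glass mass, the yield, the totals) are computed starting from the weights on 2255 g of glass in full precision exactly as printed in the problem or answer text.
Material-by-material LOI:
  Quartz sand: 1309 × 0.002000 = 2.618 g
  Lithium carbonate: 339.1 × 0.5953 = 201.9 g
  Pb3O4: 165.0 × 0.02260 = 3.729 g
  Lithium feldspar: 504.1 × 0.01020 = 5.142 g
  SrCO3: 216.0 × 0.2987 = 64.52 g
Total LOI = 277.9 g
Glass = batch − LOI = 2533 − 277.9 = 2255 g

LOI loss = 277.9 g; glass = 2255 g; yield = 89.03%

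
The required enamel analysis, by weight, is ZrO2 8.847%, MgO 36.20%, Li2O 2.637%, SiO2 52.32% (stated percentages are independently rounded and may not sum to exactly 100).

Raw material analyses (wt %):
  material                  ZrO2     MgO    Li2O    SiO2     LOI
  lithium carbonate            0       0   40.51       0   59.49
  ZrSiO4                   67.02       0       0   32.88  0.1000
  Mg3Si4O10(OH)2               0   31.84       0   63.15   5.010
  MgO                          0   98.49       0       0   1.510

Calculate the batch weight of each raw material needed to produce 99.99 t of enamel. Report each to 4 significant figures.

Working values are displayed rounded to four significant digits at each printed step; the working math keeps full precision at all times; every reported value is rounded just once — the derived quantities are computed in full float precision (the yield, the totals, LOI, four oxide percentages, net glass mass) from the batch weights on 99.99 t of glass as written in the problem or the answer.
Target oxide masses per 99.99 t enamel:
  ZrO2: 8.847% × 99.99 = 8.846 t
  MgO: 36.20% × 99.99 = 36.20 t
  Li2O: 2.637% × 99.99 = 2.637 t
  SiO2: 52.32% × 99.99 = 52.31 t
Oxide-by-oxide audit with the batch weights as given, against the basis in use (oxide sums agree with the targets up to rounding of the answer):
  ZrO2: 13.20·0.6702 = 8.847 t (target 8.846 t)
  MgO: 75.97·0.3184 + 12.19·0.9849 = 36.19 t (target 36.20 t)
  Li2O: 6.509·0.4051 = 2.637 t (target 2.637 t)
  SiO2: 13.20·0.3288 + 75.97·0.6315 = 52.32 t (target 52.31 t)
Auditing the glass mass value: batch total minus LOI = 99.99 t (per-oxide target masses sum to 99.99 t; stated basis 99.99 t — a pure rounding effect).
Total batch = Σ batch = 107.9 t; loss to ignition Σ batch·LOI = 7.876 t; as yield: glass ÷ batch → 92.70%.

Batch per 99.99 t enamel:
  lithium carbonate: 6.509 t
  ZrSiO4: 13.20 t
  Mg3Si4O10(OH)2: 75.97 t
  MgO: 12.19 t
Total batch = 107.9 t; LOI loss = 7.876 t; yield = 92.70%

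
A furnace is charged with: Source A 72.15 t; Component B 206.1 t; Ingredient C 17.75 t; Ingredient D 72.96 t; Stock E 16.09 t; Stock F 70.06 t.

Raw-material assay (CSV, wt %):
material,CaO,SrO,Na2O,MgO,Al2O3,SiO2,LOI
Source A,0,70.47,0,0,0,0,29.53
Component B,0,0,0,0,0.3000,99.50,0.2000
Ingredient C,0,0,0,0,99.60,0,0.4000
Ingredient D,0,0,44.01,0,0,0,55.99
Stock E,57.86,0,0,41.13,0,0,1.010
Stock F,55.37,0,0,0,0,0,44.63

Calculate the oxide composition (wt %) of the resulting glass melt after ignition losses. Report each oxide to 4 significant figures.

Each numeric step maintains full precision at every stage — the intermediate values are printed (rounded to 4 significant digits) as written. Each reported figure takes exactly one rounding. The derived quantities, including the yield, ignition loss, the totals, six oxide percentages, glass mass, are recomputed from the batch weights per 361.0 t of glass in exact precision, as given in the problem or the answer.
Oxide-by-oxide delivered mass:
  CaO: 16.09·0.5786 + 70.06·0.5537 = 48.10 t
  SrO: 72.15·0.7047 = 50.84 t
  Na2O: 72.96·0.4401 = 32.11 t
  MgO: 16.09·0.4113 = 6.618 t
  Al2O3: 206.1·0.003000 + 17.75·0.9960 = 18.30 t
  SiO2: 206.1·0.9950 = 205.1 t
LOI: 72.15·0.2953 + 206.1·0.002000 + 17.75·0.004000 + 72.96·0.5599 + 16.09·0.01010 + 70.06·0.4463 = 94.07 t
batch − LOI leaves glass = 455.1 − 94.07 = 361.0 t (the oxide masses sum to this)
oxide / glass × 100 gives the wt %

Glass mass = 361.0 t (batch 455.1 − LOI 94.07).
Composition: CaO 13.32%, SrO 14.08%, Na2O 8.894%, MgO 1.833%, Al2O3 5.068%, SiO2 56.80%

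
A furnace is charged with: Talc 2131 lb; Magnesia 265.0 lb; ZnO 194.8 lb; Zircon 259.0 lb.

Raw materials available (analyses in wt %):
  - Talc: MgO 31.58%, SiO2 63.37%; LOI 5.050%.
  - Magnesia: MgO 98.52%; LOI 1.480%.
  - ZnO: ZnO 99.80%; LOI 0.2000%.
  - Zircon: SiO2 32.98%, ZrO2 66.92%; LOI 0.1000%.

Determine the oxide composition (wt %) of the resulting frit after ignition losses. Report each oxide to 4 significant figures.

Working values appear with 4-significant-digit rounding when written out. All arithmetic maintains exact precision end to end; exactly one rounding goes into each reported number; the derived quantities are re-derived in exact precision (the totals, the four compositions, the yield, net glass mass, LOI) starting from the weights at 2738 lb of glass, exactly as printed in the question or the answer.
Per-oxide mass from batch:
  MgO: 2131·0.3158 + 265.0·0.9852 = 934.0 lb
  ZnO: 194.8·0.9980 = 194.4 lb
  SiO2: 2131·0.6337 + 259.0·0.3298 = 1436 lb
  ZrO2: 259.0·0.6692 = 173.3 lb
LOI: 2131·0.05050 + 265.0·0.01480 + 194.8·0.002000 + 259.0·0.001000 = 112.2 lb
Resulting glass, batch − LOI: 2850 − 112.2 = 2738 lb (matching Σ of the oxides)
wt % = oxide mass / glass mass × 100

Glass mass = 2738 lb (batch 2850 − LOI 112.2).
Composition: MgO 34.12%, ZnO 7.101%, SiO2 52.45%, ZrO2 6.331%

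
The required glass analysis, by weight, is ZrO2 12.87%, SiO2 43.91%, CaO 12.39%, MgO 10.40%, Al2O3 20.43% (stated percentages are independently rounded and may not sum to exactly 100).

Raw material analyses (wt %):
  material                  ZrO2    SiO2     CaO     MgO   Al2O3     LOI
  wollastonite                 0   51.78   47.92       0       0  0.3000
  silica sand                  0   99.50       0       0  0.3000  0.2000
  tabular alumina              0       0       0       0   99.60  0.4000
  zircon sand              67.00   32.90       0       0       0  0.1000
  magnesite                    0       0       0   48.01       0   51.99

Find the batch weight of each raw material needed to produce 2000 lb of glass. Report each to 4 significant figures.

All internal work carries full float precision at all times. Intermediates are displayed with 4-significant-figure rounding in the working. A single rounding completes every reported value; all derived quantities, including ignition loss, the five compositions, totals, net glass mass, the yield, are carried using the weight values at 2000 lb of glass in exact precision as set out in the problem or answer text.
Oxide mass targets, per 2000 lb glass:
  ZrO2: 12.87% × 2000 = 257.4 lb
  SiO2: 43.91% × 2000 = 878.2 lb
  CaO: 12.39% × 2000 = 247.8 lb
  MgO: 10.40% × 2000 = 208.0 lb
  Al2O3: 20.43% × 2000 = 408.6 lb
Balance tally, oxide-wise, applying the batch weights above, versus the basis set out (oxide sums agree with the targets given rounding of the digits):
  ZrO2: 384.2·0.6700 = 257.4 lb (target 257.4 lb)
  SiO2: 517.1·0.5178 + 486.5·0.9950 + 384.2·0.3290 = 878.2 lb (target 878.2 lb)
  CaO: 517.1·0.4792 = 247.8 lb (target 247.8 lb)
  MgO: 433.2·0.4801 = 208.0 lb (target 208.0 lb)
  Al2O3: 486.5·0.003000 + 408.8·0.9960 = 408.6 lb (target 408.6 lb)
Auditing the glass mass value: total batch − LOI = 2000 lb (summing oxide targets gives 2000 lb; basis as stated: 2000 lb — a pure rounding effect).
Whole-batch sum: Σ batch = 2230 lb; Σ batch·LOI gives LOI loss = 229.8 lb; glass ÷ batch gives a yield of 89.70%.

Batch per 2000 lb glass:
  wollastonite: 517.1 lb
  silica sand: 486.5 lb
  tabular alumina: 408.8 lb
  zircon sand: 384.2 lb
  magnesite: 433.2 lb
Total batch = 2230 lb; LOI loss = 229.8 lb; yield = 89.70%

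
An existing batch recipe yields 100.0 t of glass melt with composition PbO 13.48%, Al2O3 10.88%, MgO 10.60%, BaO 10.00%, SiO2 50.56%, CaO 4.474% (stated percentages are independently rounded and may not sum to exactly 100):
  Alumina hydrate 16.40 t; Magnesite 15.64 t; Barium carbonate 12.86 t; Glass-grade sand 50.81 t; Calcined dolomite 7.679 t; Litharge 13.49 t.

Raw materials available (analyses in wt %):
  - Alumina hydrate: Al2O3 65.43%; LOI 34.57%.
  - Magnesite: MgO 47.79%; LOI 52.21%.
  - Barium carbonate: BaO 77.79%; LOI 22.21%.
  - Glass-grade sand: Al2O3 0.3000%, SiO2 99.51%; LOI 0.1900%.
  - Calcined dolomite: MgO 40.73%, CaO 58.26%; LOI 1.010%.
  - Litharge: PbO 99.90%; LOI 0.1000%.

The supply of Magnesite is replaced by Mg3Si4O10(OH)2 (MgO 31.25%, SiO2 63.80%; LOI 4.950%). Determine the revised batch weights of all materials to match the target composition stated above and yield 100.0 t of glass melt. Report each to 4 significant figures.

Working values are printed (rounded to four significant digits) on the page. Full float precision is maintained from first step to last. A single rounding completes every reported figure. Derived quantities (ignition loss, glass mass, the six compositions, yield, totals) are carried in full precision using the weight values for 100.0 t of glass precisely as stated by question or answer.
Oxide-by-oxide targets in 100.0 t glass melt:
  PbO: 13.48% × 100.0 = 13.48 t
  Al2O3: 10.88% × 100.0 = 10.88 t
  MgO: 10.60% × 100.0 = 10.60 t
  BaO: 10.00% × 100.0 = 10.00 t
  SiO2: 50.56% × 100.0 = 50.56 t
  CaO: 4.474% × 100.0 = 4.474 t
Mass-balance tally per oxide per the reported batch figures, per the basis as stated (every target is met by its sum once rounding is allowed for):
  PbO: 13.49·0.9990 = 13.48 t (target 13.48 t)
  Al2O3: 16.47·0.6543 + 35.48·0.003000 = 10.88 t (target 10.88 t)
  MgO: 23.91·0.3125 + 7.679·0.4073 = 10.60 t (target 10.60 t)
  BaO: 12.86·0.7779 = 10.00 t (target 10.00 t)
  SiO2: 23.91·0.6380 + 35.48·0.9951 = 50.56 t (target 50.56 t)
  CaO: 7.679·0.5826 = 4.474 t (target 4.474 t)
Auditing the glass mass value: whole batch net of LOI = 100.0 t (per-oxide target masses sum to 99.99 t; basis as stated: 100.0 t — differing by rounding only).
Summing the batch: Σ batch = 109.9 t; the LOI term Σ batch·LOI equals 9.892 t; the yield ratio, glass ÷ batch: 91.00%.

Revised batch per 100.0 t glass melt:
  Alumina hydrate: 16.47 t
  Mg3Si4O10(OH)2: 23.91 t
  Barium carbonate: 12.86 t
  Glass-grade sand: 35.48 t
  Calcined dolomite: 7.679 t
  Litharge: 13.49 t
Total batch = 109.9 t; LOI loss = 9.892 t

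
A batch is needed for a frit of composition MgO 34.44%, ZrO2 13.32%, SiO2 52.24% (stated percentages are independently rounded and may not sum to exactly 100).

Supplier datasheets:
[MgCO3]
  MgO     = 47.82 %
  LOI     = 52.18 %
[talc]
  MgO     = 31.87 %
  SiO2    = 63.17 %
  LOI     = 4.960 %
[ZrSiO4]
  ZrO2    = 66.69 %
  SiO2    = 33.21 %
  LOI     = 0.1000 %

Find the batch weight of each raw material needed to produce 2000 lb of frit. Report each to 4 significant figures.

All internal work keeps exact precision end to end. Values along the way are displayed rounded off to 4 significant figures between the steps. Every reported value is rounded once only — derived quantities are recomputed at full precision (the totals, LOI, yield, net glass mass, the three compositions) from the batch weights per 2000 lb of glass, as set out in question or answer.
The oxide mass targets at 2000 lb frit:
  MgO: 34.44% × 2000 = 688.8 lb
  ZrO2: 13.32% × 2000 = 266.4 lb
  SiO2: 52.24% × 2000 = 1045 lb
Balance tally, oxide-wise, applying the batch weights above, per the basis as stated (delivered sums recover each target exact up to rounding of places):
  MgO: 478.1·0.4782 + 1444·0.3187 = 688.8 lb (target 688.8 lb)
  ZrO2: 399.5·0.6669 = 266.4 lb (target 266.4 lb)
  SiO2: 1444·0.6317 + 399.5·0.3321 = 1045 lb (target 1045 lb)
Auditing the glass mass value: the batch minus its LOI: 2000 lb (targets for the oxides total 2000 lb; versus the stated basis of 2000 lb — a pure rounding effect).
Whole-batch sum: Σ batch = 2322 lb; ignition loss, Σ(batch × LOI) = 321.5 lb; the yield ratio, glass ÷ batch: 86.15%.

Batch per 2000 lb frit:
  MgCO3: 478.1 lb
  talc: 1444 lb
  ZrSiO4: 399.5 lb
Total batch = 2322 lb; LOI loss = 321.5 lb; yield = 86.15%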